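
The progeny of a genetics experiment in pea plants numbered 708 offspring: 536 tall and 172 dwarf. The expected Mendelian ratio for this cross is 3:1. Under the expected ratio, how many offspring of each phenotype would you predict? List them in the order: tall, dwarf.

Under the 3:1 hypothesis (Σ ratio = 4, N = 708):
  tall: 708 × 3/4 = 531
  dwarf: 708 × 1/4 = 177

531, 177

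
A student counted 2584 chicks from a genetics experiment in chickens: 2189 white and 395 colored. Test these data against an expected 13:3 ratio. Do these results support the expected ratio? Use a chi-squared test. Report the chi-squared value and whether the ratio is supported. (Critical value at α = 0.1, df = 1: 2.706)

Expected counts for N = 2584 under a 13:3 ratio (total parts = 16):
  white: 2584 × 13/16 = 2099.5
  colored: 2584 × 3/16 = 484.5
χ² = Σ (O − E)² / E
  white: (2189 − 2099.5)² / 2099.5 = 3.8153
  colored: (395 − 484.5)² / 484.5 = 16.5330
χ² = 3.8153 + 16.5330 = 20.3483 ≈ 20.348
Degrees of freedom = 2 − 1 = 1; critical value at α = 0.1 is 2.706.
Since 20.348 > 2.706, we reject the null hypothesis — the data do not fit the 13:3 ratio.

20.348; not consistent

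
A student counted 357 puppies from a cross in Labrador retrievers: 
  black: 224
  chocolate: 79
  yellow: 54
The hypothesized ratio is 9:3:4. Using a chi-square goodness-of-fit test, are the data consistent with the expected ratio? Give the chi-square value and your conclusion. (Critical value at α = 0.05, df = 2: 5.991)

Under the 9:3:4 hypothesis (Σ ratio = 16, N = 357):
  black: 357 × 9/16 = 200.8125
  chocolate: 357 × 3/16 = 66.9375
  yellow: 357 × 4/16 = 89.25
χ² = Σ (O − E)² / E
  black: (224 − 200.8125)² / 200.8125 = 2.6774
  chocolate: (79 − 66.9375)² / 66.9375 = 2.1737
  yellow: (54 − 89.25)² / 89.25 = 13.9223
χ² = 2.6774 + 2.1737 + 13.9223 = 18.7734 ≈ 18.773
Degrees of freedom = 3 − 1 = 2; critical value at α = 0.05 is 5.991.
Since 18.773 > 5.991, we reject the null hypothesis — the data do not fit the 9:3:4 ratio.

18.773; not consistent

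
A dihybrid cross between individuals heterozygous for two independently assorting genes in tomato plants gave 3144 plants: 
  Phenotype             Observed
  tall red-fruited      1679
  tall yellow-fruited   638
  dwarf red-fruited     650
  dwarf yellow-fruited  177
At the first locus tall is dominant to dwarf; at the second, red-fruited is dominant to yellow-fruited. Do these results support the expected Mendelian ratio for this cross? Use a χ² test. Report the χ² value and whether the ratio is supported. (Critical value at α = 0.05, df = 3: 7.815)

A dihybrid F₂ with independent assortment and complete dominance at both loci gives a 9:3:3:1 phenotypic ratio.
Expected counts for N = 3144 under a 9:3:3:1 ratio (total parts = 16):
  tall red-fruited: 3144 × 9/16 = 1768.5
  tall yellow-fruited: 3144 × 3/16 = 589.5
  dwarf red-fruited: 3144 × 3/16 = 589.5
  dwarf yellow-fruited: 3144 × 1/16 = 196.5
χ² = Σ (O − E)² / E
  tall red-fruited: (1679 − 1768.5)² / 1768.5 = 4.5294
  tall yellow-fruited: (638 − 589.5)² / 589.5 = 3.9902
  dwarf red-fruited: (650 − 589.5)² / 589.5 = 6.2091
  dwarf yellow-fruited: (177 − 196.5)² / 196.5 = 1.9351
χ² = 4.5294 + 3.9902 + 6.2091 + 1.9351 = 16.6638 ≈ 16.664
Degrees of freedom = 4 − 1 = 3; critical value at α = 0.05 is 7.815.
Since 16.664 > 7.815, we reject the null hypothesis — the data do not fit the 9:3:3:1 ratio.

16.664; not consistent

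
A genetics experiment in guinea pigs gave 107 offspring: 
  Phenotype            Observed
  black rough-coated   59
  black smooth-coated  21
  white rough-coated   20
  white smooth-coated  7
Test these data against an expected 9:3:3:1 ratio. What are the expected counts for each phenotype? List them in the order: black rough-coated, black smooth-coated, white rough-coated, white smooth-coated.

60.1875, 20.0625, 20.0625, 6.6875

Expected counts for N = 107 under a 9:3:3:1 ratio (total parts = 16):
  black rough-coated: 107 × 9/16 = 60.1875
  black smooth-coated: 107 × 3/16 = 20.0625
  white rough-coated: 107 × 3/16 = 20.0625
  white smooth-coated: 107 × 1/16 = 6.6875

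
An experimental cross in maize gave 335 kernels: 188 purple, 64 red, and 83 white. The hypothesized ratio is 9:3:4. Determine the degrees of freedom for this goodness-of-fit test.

A goodness-of-fit test with 3 phenotype classes has df = 3 − 1 = 2.

2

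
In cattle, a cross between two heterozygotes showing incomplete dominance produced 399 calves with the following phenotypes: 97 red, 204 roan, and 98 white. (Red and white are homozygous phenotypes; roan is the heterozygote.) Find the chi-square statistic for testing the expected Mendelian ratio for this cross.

With incomplete dominance, a heterozygote × heterozygote cross gives a 1:2:1 phenotypic ratio.
The 1:2:1 ratio has 4 parts, so with N = 399 the expected counts are:
  red: 399 × 1/4 = 99.75
  roan: 399 × 2/4 = 199.5
  white: 399 × 1/4 = 99.75
χ² = Σ (O − E)² / E
  red: (97 − 99.75)² / 99.75 = 0.0758
  roan: (204 − 199.5)² / 199.5 = 0.1015
  white: (98 − 99.75)² / 99.75 = 0.0307
χ² = 0.0758 + 0.1015 + 0.0307 = 0.208

0.208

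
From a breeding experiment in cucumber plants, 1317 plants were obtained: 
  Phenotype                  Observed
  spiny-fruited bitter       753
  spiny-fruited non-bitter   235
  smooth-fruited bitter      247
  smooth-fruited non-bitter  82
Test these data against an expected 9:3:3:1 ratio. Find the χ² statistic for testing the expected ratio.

The 9:3:3:1 ratio has 16 parts, so with N = 1317 the expected counts are:
  spiny-fruited bitter: 1317 × 9/16 = 740.8125
  spiny-fruited non-bitter: 1317 × 3/16 = 246.9375
  smooth-fruited bitter: 1317 × 3/16 = 246.9375
  smooth-fruited non-bitter: 1317 × 1/16 = 82.3125
χ² = Σ (O − E)² / E
  spiny-fruited bitter: (753 − 740.8125)² / 740.8125 = 0.2005
  spiny-fruited non-bitter: (235 − 246.9375)² / 246.9375 = 0.5771
  smooth-fruited bitter: (247 − 246.9375)² / 246.9375 = 0.0000
  smooth-fruited non-bitter: (82 − 82.3125)² / 82.3125 = 0.0012
χ² = 0.2005 + 0.5771 + 0.0000 + 0.0012 = 0.7788 ≈ 0.779

0.779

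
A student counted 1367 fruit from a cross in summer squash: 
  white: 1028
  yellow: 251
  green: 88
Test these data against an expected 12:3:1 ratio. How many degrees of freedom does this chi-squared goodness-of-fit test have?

A goodness-of-fit test with 3 phenotype classes has df = 3 − 1 = 2.

2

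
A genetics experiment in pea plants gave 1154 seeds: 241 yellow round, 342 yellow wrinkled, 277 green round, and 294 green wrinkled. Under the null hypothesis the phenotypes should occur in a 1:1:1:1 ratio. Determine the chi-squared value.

18.305

Total ratio parts = 4. Expected numbers out of 1154:
  yellow round: 1154 × 1/4 = 288.5
  yellow wrinkled: 1154 × 1/4 = 288.5
  green round: 1154 × 1/4 = 288.5
  green wrinkled: 1154 × 1/4 = 288.5
χ² = Σ (O − E)² / E
  yellow round: (241 − 288.5)² / 288.5 = 7.8206
  yellow wrinkled: (342 − 288.5)² / 288.5 = 9.9211
  green round: (277 − 288.5)² / 288.5 = 0.4584
  green wrinkled: (294 − 288.5)² / 288.5 = 0.1049
χ² = 7.8206 + 9.9211 + 0.4584 + 0.1049 = 18.305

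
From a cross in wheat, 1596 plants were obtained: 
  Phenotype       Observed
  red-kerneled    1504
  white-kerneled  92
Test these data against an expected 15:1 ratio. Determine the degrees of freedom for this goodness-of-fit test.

A goodness-of-fit test with 2 phenotype classes has df = 2 − 1 = 1.

1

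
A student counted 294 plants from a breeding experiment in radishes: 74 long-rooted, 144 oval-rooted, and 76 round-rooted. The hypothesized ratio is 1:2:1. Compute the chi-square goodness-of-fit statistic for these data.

0.150

Expected counts for N = 294 under a 1:2:1 ratio (total parts = 4):
  long-rooted: 294 × 1/4 = 73.5
  oval-rooted: 294 × 2/4 = 147
  round-rooted: 294 × 1/4 = 73.5
χ² = Σ (O − E)² / E
  long-rooted: (74 − 73.5)² / 73.5 = 0.0034
  oval-rooted: (144 − 147)² / 147 = 0.0612
  round-rooted: (76 − 73.5)² / 73.5 = 0.0850
χ² = 0.0034 + 0.0612 + 0.0850 = 0.1496 ≈ 0.150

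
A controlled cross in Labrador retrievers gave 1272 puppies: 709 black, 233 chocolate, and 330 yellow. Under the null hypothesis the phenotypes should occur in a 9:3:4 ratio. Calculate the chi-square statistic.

0.639

The 9:3:4 ratio has 16 parts, so with N = 1272 the expected counts are:
  black: 1272 × 9/16 = 715.5
  chocolate: 1272 × 3/16 = 238.5
  yellow: 1272 × 4/16 = 318
χ² = Σ (O − E)² / E
  black: (709 − 715.5)² / 715.5 = 0.0590
  chocolate: (233 − 238.5)² / 238.5 = 0.1268
  yellow: (330 − 318)² / 318 = 0.4528
χ² = 0.0590 + 0.1268 + 0.4528 = 0.6386 ≈ 0.639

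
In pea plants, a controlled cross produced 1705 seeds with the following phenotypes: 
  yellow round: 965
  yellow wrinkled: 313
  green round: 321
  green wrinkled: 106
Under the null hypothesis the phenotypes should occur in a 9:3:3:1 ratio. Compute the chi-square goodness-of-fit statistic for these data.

0.185

Expected counts for N = 1705 under a 9:3:3:1 ratio (total parts = 16):
  yellow round: 1705 × 9/16 = 959.0625
  yellow wrinkled: 1705 × 3/16 = 319.6875
  green round: 1705 × 3/16 = 319.6875
  green wrinkled: 1705 × 1/16 = 106.5625
χ² = Σ (O − E)² / E
  yellow round: (965 − 959.0625)² / 959.0625 = 0.0368
  yellow wrinkled: (313 − 319.6875)² / 319.6875 = 0.1399
  green round: (321 − 319.6875)² / 319.6875 = 0.0054
  green wrinkled: (106 − 106.5625)² / 106.5625 = 0.0030
χ² = 0.0368 + 0.1399 + 0.0054 + 0.0030 = 0.1851 ≈ 0.185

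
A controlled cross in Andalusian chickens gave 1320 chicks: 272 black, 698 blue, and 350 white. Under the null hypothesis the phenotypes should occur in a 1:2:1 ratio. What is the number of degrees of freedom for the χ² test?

A goodness-of-fit test with 3 phenotype classes has df = 3 − 1 = 2.

2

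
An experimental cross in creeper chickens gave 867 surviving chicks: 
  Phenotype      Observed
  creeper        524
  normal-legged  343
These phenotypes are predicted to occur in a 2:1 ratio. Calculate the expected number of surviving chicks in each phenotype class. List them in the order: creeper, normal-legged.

578, 289

Under the 2:1 hypothesis (Σ ratio = 3, N = 867):
  creeper: 867 × 2/3 = 578
  normal-legged: 867 × 1/3 = 289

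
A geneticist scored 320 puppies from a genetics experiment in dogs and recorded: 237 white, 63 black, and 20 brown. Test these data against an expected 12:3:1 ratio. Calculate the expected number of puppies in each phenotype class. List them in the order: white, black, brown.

240, 60, 20

Expected counts for N = 320 under a 12:3:1 ratio (total parts = 16):
  white: 320 × 12/16 = 240
  black: 320 × 3/16 = 60
  brown: 320 × 1/16 = 20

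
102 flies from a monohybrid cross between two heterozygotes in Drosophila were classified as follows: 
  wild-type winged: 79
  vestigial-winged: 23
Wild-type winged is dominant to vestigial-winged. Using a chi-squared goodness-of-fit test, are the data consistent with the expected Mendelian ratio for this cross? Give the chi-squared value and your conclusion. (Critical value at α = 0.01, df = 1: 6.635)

For a monohybrid cross between heterozygotes with complete dominance, the expected phenotypic ratio is 3:1.
The 3:1 ratio has 4 parts, so with N = 102 the expected counts are:
  wild-type winged: 102 × 3/4 = 76.5
  vestigial-winged: 102 × 1/4 = 25.5
χ² = Σ (O − E)² / E
  wild-type winged: (79 − 76.5)² / 76.5 = 0.0817
  vestigial-winged: (23 − 25.5)² / 25.5 = 0.2451
χ² = 0.0817 + 0.2451 = 0.3268 ≈ 0.327
Degrees of freedom = 2 − 1 = 1; critical value at α = 0.01 is 6.635.
Since 0.327 < 6.635, we fail to reject the null hypothesis — the data are consistent with the 3:1 ratio.

0.327; consistent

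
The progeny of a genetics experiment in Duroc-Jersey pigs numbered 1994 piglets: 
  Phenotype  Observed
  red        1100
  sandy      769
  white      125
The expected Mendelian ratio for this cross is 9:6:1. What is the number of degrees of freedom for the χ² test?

A goodness-of-fit test with 3 phenotype classes has df = 3 − 1 = 2.

2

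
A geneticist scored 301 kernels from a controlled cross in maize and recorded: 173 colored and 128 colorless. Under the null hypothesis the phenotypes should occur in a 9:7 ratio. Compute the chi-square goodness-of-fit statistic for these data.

0.184

Expected counts for N = 301 under a 9:7 ratio (total parts = 16):
  colored: 301 × 9/16 = 169.3125
  colorless: 301 × 7/16 = 131.6875
χ² = Σ (O − E)² / E
  colored: (173 − 169.3125)² / 169.3125 = 0.0803
  colorless: (128 − 131.6875)² / 131.6875 = 0.1033
χ² = 0.0803 + 0.1033 = 0.1836 ≈ 0.184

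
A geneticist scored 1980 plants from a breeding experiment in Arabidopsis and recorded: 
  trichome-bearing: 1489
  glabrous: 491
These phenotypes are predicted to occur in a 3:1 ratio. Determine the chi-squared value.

0.043

Under the 3:1 hypothesis (Σ ratio = 4, N = 1980):
  trichome-bearing: 1980 × 3/4 = 1485
  glabrous: 1980 × 1/4 = 495
χ² = Σ (O − E)² / E
  trichome-bearing: (1489 − 1485)² / 1485 = 0.0108
  glabrous: (491 − 495)² / 495 = 0.0323
χ² = 0.0108 + 0.0323 = 0.0431 ≈ 0.043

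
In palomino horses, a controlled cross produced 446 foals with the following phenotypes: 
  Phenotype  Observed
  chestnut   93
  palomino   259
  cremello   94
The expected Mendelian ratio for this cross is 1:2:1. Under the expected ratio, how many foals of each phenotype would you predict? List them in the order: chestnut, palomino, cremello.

Total ratio parts = 4. Expected numbers out of 446:
  chestnut: 446 × 1/4 = 111.5
  palomino: 446 × 2/4 = 223
  cremello: 446 × 1/4 = 111.5

111.5, 223, 111.5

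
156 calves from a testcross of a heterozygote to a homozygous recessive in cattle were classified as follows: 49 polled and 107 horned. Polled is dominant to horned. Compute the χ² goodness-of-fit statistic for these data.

A testcross of a heterozygote (Aa × aa) gives a 1:1 phenotypic ratio.
Expected counts for N = 156 under a 1:1 ratio (total parts = 2):
  polled: 156 × 1/2 = 78
  horned: 156 × 1/2 = 78
χ² = Σ (O − E)² / E
  polled: (49 − 78)² / 78 = 10.7821
  horned: (107 − 78)² / 78 = 10.7821
χ² = 10.7821 + 10.7821 = 21.5642 ≈ 21.564

21.564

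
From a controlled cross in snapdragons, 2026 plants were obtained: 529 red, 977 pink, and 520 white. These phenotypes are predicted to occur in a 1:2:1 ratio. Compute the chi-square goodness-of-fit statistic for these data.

2.639

Expected counts for N = 2026 under a 1:2:1 ratio (total parts = 4):
  red: 2026 × 1/4 = 506.5
  pink: 2026 × 2/4 = 1013
  white: 2026 × 1/4 = 506.5
χ² = Σ (O − E)² / E
  red: (529 − 506.5)² / 506.5 = 0.9995
  pink: (977 − 1013)² / 1013 = 1.2794
  white: (520 − 506.5)² / 506.5 = 0.3598
χ² = 0.9995 + 1.2794 + 0.3598 = 2.6387 ≈ 2.639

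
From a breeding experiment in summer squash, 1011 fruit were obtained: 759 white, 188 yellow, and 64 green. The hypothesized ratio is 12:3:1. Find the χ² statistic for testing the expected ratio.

0.024

The 12:3:1 ratio has 16 parts, so with N = 1011 the expected counts are:
  white: 1011 × 12/16 = 758.25
  yellow: 1011 × 3/16 = 189.5625
  green: 1011 × 1/16 = 63.1875
χ² = Σ (O − E)² / E
  white: (759 − 758.25)² / 758.25 = 0.0007
  yellow: (188 − 189.5625)² / 189.5625 = 0.0129
  green: (64 − 63.1875)² / 63.1875 = 0.0104
χ² = 0.0007 + 0.0129 + 0.0104 = 0.024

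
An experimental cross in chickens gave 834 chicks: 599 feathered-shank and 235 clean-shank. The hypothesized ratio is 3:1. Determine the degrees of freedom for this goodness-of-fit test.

A goodness-of-fit test with 2 phenotype classes has df = 2 − 1 = 1.

1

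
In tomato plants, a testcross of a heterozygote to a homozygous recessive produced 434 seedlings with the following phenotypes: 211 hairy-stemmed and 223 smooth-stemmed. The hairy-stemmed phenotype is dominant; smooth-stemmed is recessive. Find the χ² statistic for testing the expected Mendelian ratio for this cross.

A testcross of a heterozygote (Aa × aa) gives a 1:1 phenotypic ratio.
The 1:1 ratio has 2 parts, so with N = 434 the expected counts are:
  hairy-stemmed: 434 × 1/2 = 217
  smooth-stemmed: 434 × 1/2 = 217
χ² = Σ (O − E)² / E
  hairy-stemmed: (211 − 217)² / 217 = 0.1659
  smooth-stemmed: (223 − 217)² / 217 = 0.1659
χ² = 0.1659 + 0.1659 = 0.3318 ≈ 0.332

0.332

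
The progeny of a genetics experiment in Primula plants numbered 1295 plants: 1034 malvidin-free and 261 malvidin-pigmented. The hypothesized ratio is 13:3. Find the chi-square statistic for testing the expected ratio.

1.677

The 13:3 ratio has 16 parts, so with N = 1295 the expected counts are:
  malvidin-free: 1295 × 13/16 = 1052.1875
  malvidin-pigmented: 1295 × 3/16 = 242.8125
χ² = Σ (O − E)² / E
  malvidin-free: (1034 − 1052.1875)² / 1052.1875 = 0.3144
  malvidin-pigmented: (261 − 242.8125)² / 242.8125 = 1.3623
χ² = 0.3144 + 1.3623 = 1.6767 ≈ 1.677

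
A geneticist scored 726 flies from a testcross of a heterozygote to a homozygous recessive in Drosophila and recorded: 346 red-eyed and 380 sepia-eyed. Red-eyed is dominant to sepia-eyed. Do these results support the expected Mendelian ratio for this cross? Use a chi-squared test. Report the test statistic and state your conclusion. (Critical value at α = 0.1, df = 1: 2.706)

1.592; consistent

A testcross of a heterozygote (Aa × aa) gives a 1:1 phenotypic ratio.
Under the 1:1 hypothesis (Σ ratio = 2, N = 726):
  red-eyed: 726 × 1/2 = 363
  sepia-eyed: 726 × 1/2 = 363
χ² = Σ (O − E)² / E
  red-eyed: (346 − 363)² / 363 = 0.7961
  sepia-eyed: (380 − 363)² / 363 = 0.7961
χ² = 0.7961 + 0.7961 = 1.5922 ≈ 1.592
Degrees of freedom = 2 − 1 = 1; critical value at α = 0.1 is 2.706.
Since 1.592 < 2.706, we fail to reject the null hypothesis — the data are consistent with the 1:1 ratio.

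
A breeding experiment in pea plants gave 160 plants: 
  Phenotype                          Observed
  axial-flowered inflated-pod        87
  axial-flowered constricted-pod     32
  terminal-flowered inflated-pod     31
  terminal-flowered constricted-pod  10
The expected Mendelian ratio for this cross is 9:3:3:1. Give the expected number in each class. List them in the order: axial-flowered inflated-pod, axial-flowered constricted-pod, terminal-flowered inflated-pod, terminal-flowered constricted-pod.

90, 30, 30, 10

Total ratio parts = 16. Expected numbers out of 160:
  axial-flowered inflated-pod: 160 × 9/16 = 90
  axial-flowered constricted-pod: 160 × 3/16 = 30
  terminal-flowered inflated-pod: 160 × 3/16 = 30
  terminal-flowered constricted-pod: 160 × 1/16 = 10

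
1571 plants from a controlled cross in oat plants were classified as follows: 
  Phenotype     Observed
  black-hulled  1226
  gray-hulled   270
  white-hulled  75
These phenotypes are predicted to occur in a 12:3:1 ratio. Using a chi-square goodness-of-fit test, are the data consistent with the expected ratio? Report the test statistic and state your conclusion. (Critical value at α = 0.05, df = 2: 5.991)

9.459; not consistent

Expected counts for N = 1571 under a 12:3:1 ratio (total parts = 16):
  black-hulled: 1571 × 12/16 = 1178.25
  gray-hulled: 1571 × 3/16 = 294.5625
  white-hulled: 1571 × 1/16 = 98.1875
χ² = Σ (O − E)² / E
  black-hulled: (1226 − 1178.25)² / 1178.25 = 1.9351
  gray-hulled: (270 − 294.5625)² / 294.5625 = 2.0482
  white-hulled: (75 − 98.1875)² / 98.1875 = 5.4759
χ² = 1.9351 + 2.0482 + 5.4759 = 9.4592 ≈ 9.459
Degrees of freedom = 3 − 1 = 2; critical value at α = 0.05 is 5.991.
Since 9.459 > 5.991, we reject the null hypothesis — the data do not fit the 12:3:1 ratio.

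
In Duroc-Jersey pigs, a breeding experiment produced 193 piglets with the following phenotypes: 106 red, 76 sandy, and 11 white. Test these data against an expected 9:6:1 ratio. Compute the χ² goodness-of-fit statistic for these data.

0.336

The 9:6:1 ratio has 16 parts, so with N = 193 the expected counts are:
  red: 193 × 9/16 = 108.5625
  sandy: 193 × 6/16 = 72.375
  white: 193 × 1/16 = 12.0625
χ² = Σ (O − E)² / E
  red: (106 − 108.5625)² / 108.5625 = 0.0605
  sandy: (76 − 72.375)² / 72.375 = 0.1816
  white: (11 − 12.0625)² / 12.0625 = 0.0936
χ² = 0.0605 + 0.1816 + 0.0936 = 0.3357 ≈ 0.336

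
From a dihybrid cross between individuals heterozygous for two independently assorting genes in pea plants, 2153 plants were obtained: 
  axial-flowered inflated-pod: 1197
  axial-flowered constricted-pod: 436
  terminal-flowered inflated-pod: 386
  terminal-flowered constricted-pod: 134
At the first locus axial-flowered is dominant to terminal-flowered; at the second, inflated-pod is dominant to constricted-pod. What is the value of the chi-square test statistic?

A dihybrid F₂ with independent assortment and complete dominance at both loci gives a 9:3:3:1 phenotypic ratio.
Total ratio parts = 16. Expected numbers out of 2153:
  axial-flowered inflated-pod: 2153 × 9/16 = 1211.0625
  axial-flowered constricted-pod: 2153 × 3/16 = 403.6875
  terminal-flowered inflated-pod: 2153 × 3/16 = 403.6875
  terminal-flowered constricted-pod: 2153 × 1/16 = 134.5625
χ² = Σ (O − E)² / E
  axial-flowered inflated-pod: (1197 − 1211.0625)² / 1211.0625 = 0.1633
  axial-flowered constricted-pod: (436 − 403.6875)² / 403.6875 = 2.5864
  terminal-flowered inflated-pod: (386 − 403.6875)² / 403.6875 = 0.7750
  terminal-flowered constricted-pod: (134 − 134.5625)² / 134.5625 = 0.0024
χ² = 0.1633 + 2.5864 + 0.7750 + 0.0024 = 3.5271 ≈ 3.527

3.527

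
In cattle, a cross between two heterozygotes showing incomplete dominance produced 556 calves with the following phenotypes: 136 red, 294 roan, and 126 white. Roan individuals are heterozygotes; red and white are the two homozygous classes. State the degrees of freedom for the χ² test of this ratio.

With incomplete dominance, a heterozygote × heterozygote cross gives a 1:2:1 phenotypic ratio.
A goodness-of-fit test with 3 phenotype classes has df = 3 − 1 = 2.

2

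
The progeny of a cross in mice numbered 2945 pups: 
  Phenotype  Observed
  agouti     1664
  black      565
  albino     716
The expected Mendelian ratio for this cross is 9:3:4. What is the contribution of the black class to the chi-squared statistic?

0.297

Total ratio parts = 16. Expected numbers out of 2945:
  agouti: 2945 × 9/16 = 1656.5625
  black: 2945 × 3/16 = 552.1875
  albino: 2945 × 4/16 = 736.25
Contribution of black: (565 − 552.1875)² / 552.1875 = 0.2973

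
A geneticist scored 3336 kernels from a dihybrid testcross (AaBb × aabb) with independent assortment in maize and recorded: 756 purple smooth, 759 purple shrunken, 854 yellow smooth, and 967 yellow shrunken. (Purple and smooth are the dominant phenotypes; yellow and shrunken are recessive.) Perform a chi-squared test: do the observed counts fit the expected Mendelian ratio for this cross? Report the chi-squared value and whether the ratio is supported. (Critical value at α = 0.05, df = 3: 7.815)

35.729; not consistent

A dihybrid testcross with independent assortment gives a 1:1:1:1 ratio.
Total ratio parts = 4. Expected numbers out of 3336:
  purple smooth: 3336 × 1/4 = 834
  purple shrunken: 3336 × 1/4 = 834
  yellow smooth: 3336 × 1/4 = 834
  yellow shrunken: 3336 × 1/4 = 834
χ² = Σ (O − E)² / E
  purple smooth: (756 − 834)² / 834 = 7.2950
  purple shrunken: (759 − 834)² / 834 = 6.7446
  yellow smooth: (854 − 834)² / 834 = 0.4796
  yellow shrunken: (967 − 834)² / 834 = 21.2098
χ² = 7.2950 + 6.7446 + 0.4796 + 21.2098 = 35.729
Degrees of freedom = 4 − 1 = 3; critical value at α = 0.05 is 7.815.
Since 35.729 > 7.815, we reject the null hypothesis — the data do not fit the 1:1:1:1 ratio.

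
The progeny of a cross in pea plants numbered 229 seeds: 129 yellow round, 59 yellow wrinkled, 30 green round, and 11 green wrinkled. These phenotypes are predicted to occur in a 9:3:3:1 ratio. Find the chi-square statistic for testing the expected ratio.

Total ratio parts = 16. Expected numbers out of 229:
  yellow round: 229 × 9/16 = 128.8125
  yellow wrinkled: 229 × 3/16 = 42.9375
  green round: 229 × 3/16 = 42.9375
  green wrinkled: 229 × 1/16 = 14.3125
χ² = Σ (O − E)² / E
  yellow round: (129 − 128.8125)² / 128.8125 = 0.0003
  yellow wrinkled: (59 − 42.9375)² / 42.9375 = 6.0088
  green round: (30 − 42.9375)² / 42.9375 = 3.8982
  green wrinkled: (11 − 14.3125)² / 14.3125 = 0.7666
χ² = 0.0003 + 6.0088 + 3.8982 + 0.7666 = 10.6739 ≈ 10.674

10.674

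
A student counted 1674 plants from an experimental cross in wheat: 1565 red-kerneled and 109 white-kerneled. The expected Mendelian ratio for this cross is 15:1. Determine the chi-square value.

0.195

Under the 15:1 hypothesis (Σ ratio = 16, N = 1674):
  red-kerneled: 1674 × 15/16 = 1569.375
  white-kerneled: 1674 × 1/16 = 104.625
χ² = Σ (O − E)² / E
  red-kerneled: (1565 − 1569.375)² / 1569.375 = 0.0122
  white-kerneled: (109 − 104.625)² / 104.625 = 0.1829
χ² = 0.0122 + 0.1829 = 0.1951 ≈ 0.195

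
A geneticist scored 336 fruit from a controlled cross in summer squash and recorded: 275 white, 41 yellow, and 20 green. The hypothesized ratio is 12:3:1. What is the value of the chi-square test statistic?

Total ratio parts = 16. Expected numbers out of 336:
  white: 336 × 12/16 = 252
  yellow: 336 × 3/16 = 63
  green: 336 × 1/16 = 21
χ² = Σ (O − E)² / E
  white: (275 − 252)² / 252 = 2.0992
  yellow: (41 − 63)² / 63 = 7.6825
  green: (20 − 21)² / 21 = 0.0476
χ² = 2.0992 + 7.6825 + 0.0476 = 9.8293 ≈ 9.829

9.829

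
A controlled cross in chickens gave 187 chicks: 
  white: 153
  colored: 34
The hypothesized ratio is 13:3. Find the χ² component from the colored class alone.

0.032

Under the 13:3 hypothesis (Σ ratio = 16, N = 187):
  white: 187 × 13/16 = 151.9375
  colored: 187 × 3/16 = 35.0625
Contribution of colored: (34 − 35.0625)² / 35.0625 = 0.0322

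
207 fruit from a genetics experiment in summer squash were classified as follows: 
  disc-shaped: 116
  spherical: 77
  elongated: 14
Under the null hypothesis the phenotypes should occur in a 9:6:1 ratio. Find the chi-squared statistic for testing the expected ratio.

0.094

Expected counts for N = 207 under a 9:6:1 ratio (total parts = 16):
  disc-shaped: 207 × 9/16 = 116.4375
  spherical: 207 × 6/16 = 77.625
  elongated: 207 × 1/16 = 12.9375
χ² = Σ (O − E)² / E
  disc-shaped: (116 − 116.4375)² / 116.4375 = 0.0016
  spherical: (77 − 77.625)² / 77.625 = 0.0050
  elongated: (14 − 12.9375)² / 12.9375 = 0.0873
χ² = 0.0016 + 0.0050 + 0.0873 = 0.0939 ≈ 0.094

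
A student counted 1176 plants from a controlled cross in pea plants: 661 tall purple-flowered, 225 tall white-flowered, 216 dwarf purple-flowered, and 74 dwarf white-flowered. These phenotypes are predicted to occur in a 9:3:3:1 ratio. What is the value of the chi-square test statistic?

0.187

Under the 9:3:3:1 hypothesis (Σ ratio = 16, N = 1176):
  tall purple-flowered: 1176 × 9/16 = 661.5
  tall white-flowered: 1176 × 3/16 = 220.5
  dwarf purple-flowered: 1176 × 3/16 = 220.5
  dwarf white-flowered: 1176 × 1/16 = 73.5
χ² = Σ (O − E)² / E
  tall purple-flowered: (661 − 661.5)² / 661.5 = 0.0004
  tall white-flowered: (225 − 220.5)² / 220.5 = 0.0918
  dwarf purple-flowered: (216 − 220.5)² / 220.5 = 0.0918
  dwarf white-flowered: (74 − 73.5)² / 73.5 = 0.0034
χ² = 0.0004 + 0.0918 + 0.0918 + 0.0034 = 0.1874 ≈ 0.187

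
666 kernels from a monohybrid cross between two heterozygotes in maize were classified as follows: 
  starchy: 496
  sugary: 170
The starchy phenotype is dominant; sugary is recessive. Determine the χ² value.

For a monohybrid cross between heterozygotes with complete dominance, the expected phenotypic ratio is 3:1.
Expected counts for N = 666 under a 3:1 ratio (total parts = 4):
  starchy: 666 × 3/4 = 499.5
  sugary: 666 × 1/4 = 166.5
χ² = Σ (O − E)² / E
  starchy: (496 − 499.5)² / 499.5 = 0.0245
  sugary: (170 − 166.5)² / 166.5 = 0.0736
χ² = 0.0245 + 0.0736 = 0.0981 ≈ 0.098

0.098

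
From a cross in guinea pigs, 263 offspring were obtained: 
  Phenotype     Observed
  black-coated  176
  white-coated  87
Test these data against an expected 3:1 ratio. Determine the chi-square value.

9.157

The 3:1 ratio has 4 parts, so with N = 263 the expected counts are:
  black-coated: 263 × 3/4 = 197.25
  white-coated: 263 × 1/4 = 65.75
χ² = Σ (O − E)² / E
  black-coated: (176 − 197.25)² / 197.25 = 2.2893
  white-coated: (87 − 65.75)² / 65.75 = 6.8679
χ² = 2.2893 + 6.8679 = 9.1572 ≈ 9.157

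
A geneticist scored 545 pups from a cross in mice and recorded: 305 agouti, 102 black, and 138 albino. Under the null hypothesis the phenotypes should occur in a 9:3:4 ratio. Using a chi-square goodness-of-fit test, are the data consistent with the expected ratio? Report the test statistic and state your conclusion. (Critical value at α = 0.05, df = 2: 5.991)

0.031; consistent

Under the 9:3:4 hypothesis (Σ ratio = 16, N = 545):
  agouti: 545 × 9/16 = 306.5625
  black: 545 × 3/16 = 102.1875
  albino: 545 × 4/16 = 136.25
χ² = Σ (O − E)² / E
  agouti: (305 − 306.5625)² / 306.5625 = 0.0080
  black: (102 − 102.1875)² / 102.1875 = 0.0003
  albino: (138 − 136.25)² / 136.25 = 0.0225
χ² = 0.0080 + 0.0003 + 0.0225 = 0.0308 ≈ 0.031
Degrees of freedom = 3 − 1 = 2; critical value at α = 0.05 is 5.991.
Since 0.031 < 5.991, we fail to reject the null hypothesis — the data are consistent with the 9:3:4 ratio.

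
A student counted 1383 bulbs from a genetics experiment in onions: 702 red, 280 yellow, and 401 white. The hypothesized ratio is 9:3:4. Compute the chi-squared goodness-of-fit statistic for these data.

17.892

Under the 9:3:4 hypothesis (Σ ratio = 16, N = 1383):
  red: 1383 × 9/16 = 777.9375
  yellow: 1383 × 3/16 = 259.3125
  white: 1383 × 4/16 = 345.75
χ² = Σ (O − E)² / E
  red: (702 − 777.9375)² / 777.9375 = 7.4126
  yellow: (280 − 259.3125)² / 259.3125 = 1.6504
  white: (401 − 345.75)² / 345.75 = 8.8288
χ² = 7.4126 + 1.6504 + 8.8288 = 17.8918 ≈ 17.892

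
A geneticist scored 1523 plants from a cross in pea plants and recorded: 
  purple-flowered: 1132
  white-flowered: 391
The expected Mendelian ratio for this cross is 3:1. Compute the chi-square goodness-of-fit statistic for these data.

Total ratio parts = 4. Expected numbers out of 1523:
  purple-flowered: 1523 × 3/4 = 1142.25
  white-flowered: 1523 × 1/4 = 380.75
χ² = Σ (O − E)² / E
  purple-flowered: (1132 − 1142.25)² / 1142.25 = 0.0920
  white-flowered: (391 − 380.75)² / 380.75 = 0.2759
χ² = 0.0920 + 0.2759 = 0.3679 ≈ 0.368

0.368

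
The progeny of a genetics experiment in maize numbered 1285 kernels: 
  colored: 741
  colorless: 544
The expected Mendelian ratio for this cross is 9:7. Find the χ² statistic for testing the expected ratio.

1.046

The 9:7 ratio has 16 parts, so with N = 1285 the expected counts are:
  colored: 1285 × 9/16 = 722.8125
  colorless: 1285 × 7/16 = 562.1875
χ² = Σ (O − E)² / E
  colored: (741 − 722.8125)² / 722.8125 = 0.4576
  colorless: (544 − 562.1875)² / 562.1875 = 0.5884
χ² = 0.4576 + 0.5884 = 1.046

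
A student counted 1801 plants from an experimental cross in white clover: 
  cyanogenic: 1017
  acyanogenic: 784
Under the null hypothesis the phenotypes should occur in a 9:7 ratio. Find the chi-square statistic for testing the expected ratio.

Expected counts for N = 1801 under a 9:7 ratio (total parts = 16):
  cyanogenic: 1801 × 9/16 = 1013.0625
  acyanogenic: 1801 × 7/16 = 787.9375
χ² = Σ (O − E)² / E
  cyanogenic: (1017 − 1013.0625)² / 1013.0625 = 0.0153
  acyanogenic: (784 − 787.9375)² / 787.9375 = 0.0197
χ² = 0.0153 + 0.0197 = 0.035

0.035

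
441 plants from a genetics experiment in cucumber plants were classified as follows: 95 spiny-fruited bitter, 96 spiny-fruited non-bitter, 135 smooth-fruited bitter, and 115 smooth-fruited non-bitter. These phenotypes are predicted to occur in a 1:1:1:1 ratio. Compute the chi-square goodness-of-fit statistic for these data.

9.712

Under the 1:1:1:1 hypothesis (Σ ratio = 4, N = 441):
  spiny-fruited bitter: 441 × 1/4 = 110.25
  spiny-fruited non-bitter: 441 × 1/4 = 110.25
  smooth-fruited bitter: 441 × 1/4 = 110.25
  smooth-fruited non-bitter: 441 × 1/4 = 110.25
χ² = Σ (O − E)² / E
  spiny-fruited bitter: (95 − 110.25)² / 110.25 = 2.1094
  spiny-fruited non-bitter: (96 − 110.25)² / 110.25 = 1.8418
  smooth-fruited bitter: (135 − 110.25)² / 110.25 = 5.5561
  smooth-fruited non-bitter: (115 − 110.25)² / 110.25 = 0.2046
χ² = 2.1094 + 1.8418 + 5.5561 + 0.2046 = 9.7119 ≈ 9.712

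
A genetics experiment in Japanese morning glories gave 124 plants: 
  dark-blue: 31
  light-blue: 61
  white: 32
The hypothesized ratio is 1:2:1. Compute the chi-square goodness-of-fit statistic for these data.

0.048

The 1:2:1 ratio has 4 parts, so with N = 124 the expected counts are:
  dark-blue: 124 × 1/4 = 31
  light-blue: 124 × 2/4 = 62
  white: 124 × 1/4 = 31
χ² = Σ (O − E)² / E
  dark-blue: (31 − 31)² / 31 = 0.0000
  light-blue: (61 − 62)² / 62 = 0.0161
  white: (32 − 31)² / 31 = 0.0323
χ² = 0.0000 + 0.0161 + 0.0323 = 0.0484 ≈ 0.048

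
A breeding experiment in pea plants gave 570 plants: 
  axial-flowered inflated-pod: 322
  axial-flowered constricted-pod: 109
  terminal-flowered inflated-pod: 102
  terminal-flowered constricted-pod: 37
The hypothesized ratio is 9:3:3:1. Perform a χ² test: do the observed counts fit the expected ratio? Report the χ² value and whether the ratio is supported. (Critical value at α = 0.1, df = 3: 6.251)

0.324; consistent

Under the 9:3:3:1 hypothesis (Σ ratio = 16, N = 570):
  axial-flowered inflated-pod: 570 × 9/16 = 320.625
  axial-flowered constricted-pod: 570 × 3/16 = 106.875
  terminal-flowered inflated-pod: 570 × 3/16 = 106.875
  terminal-flowered constricted-pod: 570 × 1/16 = 35.625
χ² = Σ (O − E)² / E
  axial-flowered inflated-pod: (322 − 320.625)² / 320.625 = 0.0059
  axial-flowered constricted-pod: (109 − 106.875)² / 106.875 = 0.0423
  terminal-flowered inflated-pod: (102 − 106.875)² / 106.875 = 0.2224
  terminal-flowered constricted-pod: (37 − 35.625)² / 35.625 = 0.0531
χ² = 0.0059 + 0.0423 + 0.2224 + 0.0531 = 0.3237 ≈ 0.324
Degrees of freedom = 4 − 1 = 3; critical value at α = 0.1 is 6.251.
Since 0.324 < 6.251, we fail to reject the null hypothesis — the data are consistent with the 9:3:3:1 ratio.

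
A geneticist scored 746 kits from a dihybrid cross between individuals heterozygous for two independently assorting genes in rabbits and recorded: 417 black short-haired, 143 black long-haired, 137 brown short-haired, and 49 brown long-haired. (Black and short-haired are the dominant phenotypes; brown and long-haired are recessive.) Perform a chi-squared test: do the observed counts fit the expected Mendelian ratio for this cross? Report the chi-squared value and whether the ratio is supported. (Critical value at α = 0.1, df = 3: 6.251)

A dihybrid F₂ with independent assortment and complete dominance at both loci gives a 9:3:3:1 phenotypic ratio.
Expected counts for N = 746 under a 9:3:3:1 ratio (total parts = 16):
  black short-haired: 746 × 9/16 = 419.625
  black long-haired: 746 × 3/16 = 139.875
  brown short-haired: 746 × 3/16 = 139.875
  brown long-haired: 746 × 1/16 = 46.625
χ² = Σ (O − E)² / E
  black short-haired: (417 − 419.625)² / 419.625 = 0.0164
  black long-haired: (143 − 139.875)² / 139.875 = 0.0698
  brown short-haired: (137 − 139.875)² / 139.875 = 0.0591
  brown long-haired: (49 − 46.625)² / 46.625 = 0.1210
χ² = 0.0164 + 0.0698 + 0.0591 + 0.1210 = 0.2663 ≈ 0.266
Degrees of freedom = 4 − 1 = 3; critical value at α = 0.1 is 6.251.
Since 0.266 < 6.251, we fail to reject the null hypothesis — the data are consistent with the 9:3:3:1 ratio.

0.266; consistent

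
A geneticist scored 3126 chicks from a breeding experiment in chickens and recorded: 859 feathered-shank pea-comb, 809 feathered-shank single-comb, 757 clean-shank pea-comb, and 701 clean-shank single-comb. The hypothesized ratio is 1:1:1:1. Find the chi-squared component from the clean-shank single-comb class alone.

8.292

Expected counts for N = 3126 under a 1:1:1:1 ratio (total parts = 4):
  feathered-shank pea-comb: 3126 × 1/4 = 781.5
  feathered-shank single-comb: 3126 × 1/4 = 781.5
  clean-shank pea-comb: 3126 × 1/4 = 781.5
  clean-shank single-comb: 3126 × 1/4 = 781.5
Contribution of clean-shank single-comb: (701 − 781.5)² / 781.5 = 8.2921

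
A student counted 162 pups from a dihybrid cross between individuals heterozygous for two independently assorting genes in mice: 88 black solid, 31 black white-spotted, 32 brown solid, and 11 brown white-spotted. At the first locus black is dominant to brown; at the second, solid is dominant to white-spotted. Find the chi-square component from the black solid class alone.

A dihybrid F₂ with independent assortment and complete dominance at both loci gives a 9:3:3:1 phenotypic ratio.
Under the 9:3:3:1 hypothesis (Σ ratio = 16, N = 162):
  black solid: 162 × 9/16 = 91.125
  black white-spotted: 162 × 3/16 = 30.375
  brown solid: 162 × 3/16 = 30.375
  brown white-spotted: 162 × 1/16 = 10.125
Contribution of black solid: (88 − 91.125)² / 91.125 = 0.1072

0.107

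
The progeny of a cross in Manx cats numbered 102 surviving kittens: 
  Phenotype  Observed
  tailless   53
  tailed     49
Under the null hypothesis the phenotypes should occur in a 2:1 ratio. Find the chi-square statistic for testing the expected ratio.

9.926

The 2:1 ratio has 3 parts, so with N = 102 the expected counts are:
  tailless: 102 × 2/3 = 68
  tailed: 102 × 1/3 = 34
χ² = Σ (O − E)² / E
  tailless: (53 − 68)² / 68 = 3.3088
  tailed: (49 − 34)² / 34 = 6.6176
χ² = 3.3088 + 6.6176 = 9.9264 ≈ 9.926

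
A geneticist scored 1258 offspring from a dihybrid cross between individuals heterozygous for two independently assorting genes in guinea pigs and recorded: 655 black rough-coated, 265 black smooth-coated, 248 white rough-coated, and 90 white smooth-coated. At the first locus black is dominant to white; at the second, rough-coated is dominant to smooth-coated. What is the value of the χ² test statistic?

9.779

A dihybrid F₂ with independent assortment and complete dominance at both loci gives a 9:3:3:1 phenotypic ratio.
Under the 9:3:3:1 hypothesis (Σ ratio = 16, N = 1258):
  black rough-coated: 1258 × 9/16 = 707.625
  black smooth-coated: 1258 × 3/16 = 235.875
  white rough-coated: 1258 × 3/16 = 235.875
  white smooth-coated: 1258 × 1/16 = 78.625
χ² = Σ (O − E)² / E
  black rough-coated: (655 − 707.625)² / 707.625 = 3.9136
  black smooth-coated: (265 − 235.875)² / 235.875 = 3.5963
  white rough-coated: (248 − 235.875)² / 235.875 = 0.6233
  white smooth-coated: (90 − 78.625)² / 78.625 = 1.6457
χ² = 3.9136 + 3.5963 + 0.6233 + 1.6457 = 9.7789 ≈ 9.779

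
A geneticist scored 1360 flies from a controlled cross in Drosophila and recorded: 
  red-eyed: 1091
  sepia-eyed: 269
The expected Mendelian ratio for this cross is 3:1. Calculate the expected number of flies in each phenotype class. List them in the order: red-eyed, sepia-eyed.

Under the 3:1 hypothesis (Σ ratio = 4, N = 1360):
  red-eyed: 1360 × 3/4 = 1020
  sepia-eyed: 1360 × 1/4 = 340

1020, 340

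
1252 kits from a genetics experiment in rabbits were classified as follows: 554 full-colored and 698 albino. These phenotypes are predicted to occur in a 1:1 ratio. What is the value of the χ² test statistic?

Under the 1:1 hypothesis (Σ ratio = 2, N = 1252):
  full-colored: 1252 × 1/2 = 626
  albino: 1252 × 1/2 = 626
χ² = Σ (O − E)² / E
  full-colored: (554 − 626)² / 626 = 8.2812
  albino: (698 − 626)² / 626 = 8.2812
χ² = 8.2812 + 8.2812 = 16.5624 ≈ 16.562

16.562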